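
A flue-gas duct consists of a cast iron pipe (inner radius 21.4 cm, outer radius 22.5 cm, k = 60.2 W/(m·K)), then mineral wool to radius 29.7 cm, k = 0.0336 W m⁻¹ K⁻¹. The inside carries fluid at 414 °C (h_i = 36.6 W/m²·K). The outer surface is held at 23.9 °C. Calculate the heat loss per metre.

Series thermal resistances, inner to outer:
  R'_conv,in = 1/(2πr h) = 1/(2π·0.214·36.6) = 0.02032 m·K/W
  R'_cast iron = ln(0.225/0.214)/(2πk) = 0.05012/(2π·60.2) = 1.325×10^-4 m·K/W
  R'_mineral wool = ln(0.297/0.225)/(2πk) = 0.2776/(2π·0.0336) = 1.315 m·K/W
ΣR = 0.02032 + 1.325×10^-4 + 1.315 = 1.335 m·K/W
Q' = ΔT/ΣR = (414 °C − 23.9 °C)/1.335 = 292 W/m

Q' = 292 W/m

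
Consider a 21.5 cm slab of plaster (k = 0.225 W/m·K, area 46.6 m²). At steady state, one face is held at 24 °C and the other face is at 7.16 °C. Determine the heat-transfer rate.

Q = kA·ΔT/L = 0.225 × 46.6 × |24 °C − 7.16 °C| / 0.215 = 821 W

Q = 821 W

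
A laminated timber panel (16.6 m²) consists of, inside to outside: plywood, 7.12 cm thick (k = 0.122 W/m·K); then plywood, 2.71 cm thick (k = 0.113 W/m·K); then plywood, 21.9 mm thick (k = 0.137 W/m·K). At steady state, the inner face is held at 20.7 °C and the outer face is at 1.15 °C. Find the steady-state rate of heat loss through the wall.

Q = 330 W

Series thermal resistances, inner to outer:
  R_plywood = L/(kA) = 0.0712/(0.122·16.6) = 0.03516 K/W
  R_plywood = L/(kA) = 0.0271/(0.113·16.6) = 0.01445 K/W
  R_plywood = L/(kA) = 0.0219/(0.137·16.6) = 0.009630 K/W
ΣR = 0.03516 + 0.01445 + 0.009630 = 0.05924 K/W
Q = ΔT/ΣR = (20.7 °C − 1.15 °C)/0.05924 = 330 W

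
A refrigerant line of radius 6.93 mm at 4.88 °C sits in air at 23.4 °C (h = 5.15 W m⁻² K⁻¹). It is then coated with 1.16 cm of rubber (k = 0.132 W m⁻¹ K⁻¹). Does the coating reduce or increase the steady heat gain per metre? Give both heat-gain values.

increases: 4.15 → 6.49 W/m

Critical radius for a cylinder: r_cr = k/h = 0.0256 m = 2.56 cm.
Outer radius after coating: r₂ = 0.00693 + 0.0116 = 0.01853 m.
Since r₁ < r_cr and r₂ ≤ r_cr, the coating moves toward the maximum at r_cr — heat gain rises.
Bare: R = 1/(2πr₁h) = 4.459 m·K/W; Q = 18.52/4.459 = 4.15 W/m.
Coated: R = R_cond + R_conv = 2.854 m·K/W; Q = 18.52/2.854 = 6.49 W/m.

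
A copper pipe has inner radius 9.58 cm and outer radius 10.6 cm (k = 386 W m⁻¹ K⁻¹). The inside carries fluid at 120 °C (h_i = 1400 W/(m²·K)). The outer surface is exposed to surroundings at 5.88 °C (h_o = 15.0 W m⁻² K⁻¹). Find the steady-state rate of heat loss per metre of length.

Series thermal resistances, inner to outer:
  R'_conv,in = 1/(2πr h) = 1/(2π·0.0958·1400) = 0.001187 m·K/W
  R'_copper = ln(0.106/0.0958)/(2πk) = 0.1012/(2π·386) = 4.172×10^-5 m·K/W
  R'_conv,out = 1/(2πr h) = 1/(2π·0.106·15.0) = 0.1001 m·K/W
ΣR = 0.001187 + 4.172×10^-5 + 0.1001 = 0.1013 m·K/W
Q' = ΔT/ΣR = (120 °C − 5.88 °C)/0.1013 = 1130 W/m

Q' = 1130 W/m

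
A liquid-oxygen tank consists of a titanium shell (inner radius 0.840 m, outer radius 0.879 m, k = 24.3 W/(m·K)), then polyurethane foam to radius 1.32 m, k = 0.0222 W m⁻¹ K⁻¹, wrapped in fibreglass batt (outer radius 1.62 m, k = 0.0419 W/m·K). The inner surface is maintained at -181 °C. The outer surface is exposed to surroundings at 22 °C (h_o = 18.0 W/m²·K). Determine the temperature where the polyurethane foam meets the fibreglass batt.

T = -11.4 °C

Resistance network (inner→outer):
  R_titanium = (1/0.840 − 1/0.879)/(4πk) = 0.05282/(4π·24.3) = 1.730×10^-4 K/W
  R_polyurethane foam = (1/0.879 − 1/1.32)/(4πk) = 0.3801/(4π·0.0222) = 1.362 K/W
  R_fibreglass batt = (1/1.32 − 1/1.62)/(4πk) = 0.1403/(4π·0.0419) = 0.2664 K/W
  R_conv,out = 1/(4πr²h) = 1/(4π·1.62²·18.0) = 0.001685 K/W
ΣR = 1.730×10^-4 + 1.362 + 0.2664 + 0.001685 = 1.630 K/W
Q = ΔT/ΣR = (-181 °C − 22 °C)/1.630 = -124.5 W
From the inner boundary to the polyurethane foam/fibreglass batt interface, ΣR_partial = 1.362 K/W.
T_interface = T_in − Q·ΣR_partial = -181 °C − (-124.5)(1.362) = -11.4 °C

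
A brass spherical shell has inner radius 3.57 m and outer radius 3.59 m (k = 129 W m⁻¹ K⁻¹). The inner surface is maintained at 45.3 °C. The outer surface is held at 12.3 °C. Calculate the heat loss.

Q = 34300 kW

Q = 4πk·ΔT/(1/r₁ − 1/r₂) = 4π × 129 × 33 / (1/3.57 − 1/3.59) = 3.43×10^7 W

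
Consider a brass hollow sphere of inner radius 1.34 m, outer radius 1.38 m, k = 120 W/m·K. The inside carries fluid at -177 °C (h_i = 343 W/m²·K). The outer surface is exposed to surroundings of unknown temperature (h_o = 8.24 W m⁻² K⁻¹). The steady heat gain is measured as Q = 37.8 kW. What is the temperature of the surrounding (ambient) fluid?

Sum the resistances:
  R_conv,in = 1/(4πr²h) = 1/(4π·1.34²·343) = 1.292×10^-4 K/W
  R_brass = (1/1.34 − 1/1.38)/(4πk) = 0.02163/(4π·120) = 1.434×10^-5 K/W
  R_conv,out = 1/(4πr²h) = 1/(4π·1.38²·8.24) = 0.005071 K/W
ΣR = 0.005215 K/W
ΔT = Q·ΣR = 37800 × 0.005215 = 197.1 K
Heat flows inward, so T_out = T_in + ΔT = -177 + 197.1 = 20.1 °C

T_out = 20.1 °C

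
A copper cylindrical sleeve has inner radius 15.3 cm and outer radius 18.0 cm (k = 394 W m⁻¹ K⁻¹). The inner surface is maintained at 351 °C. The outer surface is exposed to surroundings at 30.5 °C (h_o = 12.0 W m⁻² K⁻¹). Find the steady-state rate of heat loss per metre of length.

Series thermal resistances, inner to outer:
  R'_copper = ln(0.180/0.153)/(2πk) = 0.1625/(2π·394) = 6.565×10^-5 m·K/W
  R'_conv,out = 1/(2πr h) = 1/(2π·0.180·12.0) = 0.07368 m·K/W
ΣR = 6.565×10^-5 + 0.07368 = 0.07375 m·K/W
Q' = ΔT/ΣR = (351 °C − 30.5 °C)/0.07375 = 4350 W/m

Q' = 4350 W/m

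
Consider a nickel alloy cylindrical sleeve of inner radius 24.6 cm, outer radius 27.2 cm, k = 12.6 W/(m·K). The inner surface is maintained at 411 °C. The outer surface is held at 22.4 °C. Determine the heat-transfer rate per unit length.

Q' = 306 kW/m

Q' = 2πk·ΔT/ln(r₂/r₁) = 2π × 12.6 × 388.6 / ln(0.272/0.246) = 3.06×10^5 W/m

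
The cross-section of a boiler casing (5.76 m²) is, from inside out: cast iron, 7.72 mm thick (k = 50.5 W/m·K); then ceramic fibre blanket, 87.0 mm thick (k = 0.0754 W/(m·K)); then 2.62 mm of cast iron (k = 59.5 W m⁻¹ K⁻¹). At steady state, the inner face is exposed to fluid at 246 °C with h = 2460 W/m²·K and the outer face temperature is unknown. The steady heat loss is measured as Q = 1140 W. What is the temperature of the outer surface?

T_out = 17.5 °C

Sum the resistances:
  R_conv,in = 1/(hA) = 1/(2460·5.76) = 7.057×10^-5 K/W
  R_cast iron = L/(kA) = 0.00772/(50.5·5.76) = 2.654×10^-5 K/W
  R_ceramic fibre blanket = L/(kA) = 0.0870/(0.0754·5.76) = 0.2003 K/W
  R_cast iron = L/(kA) = 0.00262/(59.5·5.76) = 7.645×10^-6 K/W
ΣR = 0.2004 K/W
ΔT = Q·ΣR = 1140 × 0.2004 = 228.5 K
Heat flows outward, so T_out = T_in − ΔT = 246 − 228.5 = 17.5 °C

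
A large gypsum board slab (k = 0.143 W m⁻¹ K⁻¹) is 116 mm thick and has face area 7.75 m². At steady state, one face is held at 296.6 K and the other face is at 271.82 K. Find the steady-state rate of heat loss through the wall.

Q = kA·ΔT/L = 0.143 × 7.75 × |296.6 K − 271.82 K| / 0.116 = 237 W

Q = 237 W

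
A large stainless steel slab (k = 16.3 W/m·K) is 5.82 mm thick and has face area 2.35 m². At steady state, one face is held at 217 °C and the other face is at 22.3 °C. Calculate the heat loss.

Q = kA·ΔT/L = 16.3 × 2.35 × |217 °C − 22.3 °C| / 0.00582 = 1.28×10^6 W

Q = 1.28×10^6 W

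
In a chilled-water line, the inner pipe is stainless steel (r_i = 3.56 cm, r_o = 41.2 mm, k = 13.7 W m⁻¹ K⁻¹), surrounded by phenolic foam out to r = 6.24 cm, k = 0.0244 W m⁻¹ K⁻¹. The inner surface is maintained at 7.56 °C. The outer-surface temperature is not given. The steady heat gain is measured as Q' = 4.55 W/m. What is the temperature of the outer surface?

T_out = 19.9 °C

Series resistances:
  R'_stainless steel = ln(0.0412/0.0356)/(2πk) = 0.1461/(2π·13.7) = 0.001697 m·K/W
  R'_phenolic foam = ln(0.0624/0.0412)/(2πk) = 0.4151/(2π·0.0244) = 2.708 m·K/W
ΣR = 2.709 m·K/W
ΔT = Q'·ΣR = 4.55 × 2.709 = 12.33 K
Heat flows inward, so T_out = T_in + ΔT = 7.56 + 12.33 = 19.9 °C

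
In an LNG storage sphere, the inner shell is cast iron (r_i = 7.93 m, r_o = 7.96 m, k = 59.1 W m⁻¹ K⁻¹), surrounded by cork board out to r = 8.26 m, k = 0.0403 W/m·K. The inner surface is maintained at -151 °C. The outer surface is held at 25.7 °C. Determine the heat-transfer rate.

Series thermal resistances, inner to outer:
  R_cast iron = (1/7.93 − 1/7.96)/(4πk) = 4.753×10^-4/(4π·59.1) = 6.399×10^-7 K/W
  R_cork board = (1/7.96 − 1/8.26)/(4πk) = 0.004563/(4π·0.0403) = 0.009010 K/W
ΣR = 6.399×10^-7 + 0.009010 = 0.009011 K/W
Q = ΔT/ΣR = (-151 °C − 25.7 °C)/0.009011 = -19600 W
(Negative Q ⇒ heat flows inward; heat gain = 19600 W.)

Q = 19600 W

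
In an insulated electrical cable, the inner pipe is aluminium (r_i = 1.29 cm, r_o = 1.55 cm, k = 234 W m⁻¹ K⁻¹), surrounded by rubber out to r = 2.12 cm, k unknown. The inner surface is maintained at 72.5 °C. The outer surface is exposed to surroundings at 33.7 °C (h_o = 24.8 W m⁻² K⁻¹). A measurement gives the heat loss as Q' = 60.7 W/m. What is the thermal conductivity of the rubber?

k = 0.148 W/m·K

ΣR = ΔT/Q' = |72.5 − 33.7|/60.7 = 0.6392 m·K/W
Known resistances:
  R'_aluminium = ln(0.0155/0.0129)/(2πk) = 0.1836/(2π·234) = 1.249×10^-4 m·K/W
  R'_conv,out = 1/(2πr h) = 1/(2π·0.0212·24.8) = 0.3027 m·K/W
R_rubber = ΣR − ΣR_known = 0.6392 − 0.3028 = 0.3364 m·K/W
ln(r₂/r₁)/(2πk) = 0.3364 ⇒ k = 0.3132/(2π·0.3364) = 0.148 W/m·K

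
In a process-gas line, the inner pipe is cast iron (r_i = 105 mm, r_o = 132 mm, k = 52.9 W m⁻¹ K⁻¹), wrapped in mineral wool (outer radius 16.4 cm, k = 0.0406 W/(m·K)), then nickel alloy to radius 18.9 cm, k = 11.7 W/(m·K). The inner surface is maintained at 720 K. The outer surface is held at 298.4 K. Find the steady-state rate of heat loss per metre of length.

Q' = 494 W/m

Series thermal resistances, inner to outer:
  R'_cast iron = ln(0.132/0.105)/(2πk) = 0.2288/(2π·52.9) = 6.885×10^-4 m·K/W
  R'_mineral wool = ln(0.164/0.132)/(2πk) = 0.2171/(2π·0.0406) = 0.8509 m·K/W
  R'_nickel alloy = ln(0.189/0.164)/(2πk) = 0.1419/(2π·11.7) = 0.001930 m·K/W
ΣR = 6.885×10^-4 + 0.8509 + 0.001930 = 0.8535 m·K/W
Q' = ΔT/ΣR = (720 K − 298.4 K)/0.8535 = 494 W/m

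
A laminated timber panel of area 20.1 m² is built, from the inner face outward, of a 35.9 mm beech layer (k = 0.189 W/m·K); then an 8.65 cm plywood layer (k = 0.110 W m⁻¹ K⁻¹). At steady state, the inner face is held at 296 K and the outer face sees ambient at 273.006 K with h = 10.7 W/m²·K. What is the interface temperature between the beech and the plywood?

T = 291.9 K

Series thermal resistances, inner to outer:
  R_beech = L/(kA) = 0.0359/(0.189·20.1) = 0.009450 K/W
  R_plywood = L/(kA) = 0.0865/(0.110·20.1) = 0.03912 K/W
  R_conv,out = 1/(hA) = 1/(10.7·20.1) = 0.004650 K/W
ΣR = 0.009450 + 0.03912 + 0.004650 = 0.05322 K/W
Q = ΔT/ΣR = (296 K − 273.006 K)/0.05322 = 432.1 W
From the inner boundary to the beech/plywood interface, ΣR_partial = 0.009450 K/W.
T_interface = T_in − Q·ΣR_partial = 296 K − (432.1)(0.009450) = 291.9 K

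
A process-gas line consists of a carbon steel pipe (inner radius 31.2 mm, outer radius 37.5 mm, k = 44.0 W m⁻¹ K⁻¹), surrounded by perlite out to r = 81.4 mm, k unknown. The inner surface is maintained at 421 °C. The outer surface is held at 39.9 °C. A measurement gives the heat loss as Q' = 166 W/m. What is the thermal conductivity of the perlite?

ΣR = ΔT/Q' = |421 − 39.9|/166 = 2.296 m·K/W
Known resistances:
  R'_carbon steel = ln(0.0375/0.0312)/(2πk) = 0.1839/(2π·44.0) = 6.653×10^-4 m·K/W
R_perlite = ΣR − ΣR_known = 2.296 − 6.653×10^-4 = 2.295 m·K/W
ln(r₂/r₁)/(2πk) = 2.295 ⇒ k = 0.7750/(2π·2.295) = 0.0537 W/m·K

k = 0.0537 W/m·K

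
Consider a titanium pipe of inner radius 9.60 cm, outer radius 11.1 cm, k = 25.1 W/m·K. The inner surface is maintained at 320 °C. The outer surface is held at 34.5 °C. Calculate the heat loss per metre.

Q' = 2πk·ΔT/ln(r₂/r₁) = 2π × 25.1 × 285.5 / ln(0.111/0.0960) = 3.10×10^5 W/m

Q' = 310 kW/m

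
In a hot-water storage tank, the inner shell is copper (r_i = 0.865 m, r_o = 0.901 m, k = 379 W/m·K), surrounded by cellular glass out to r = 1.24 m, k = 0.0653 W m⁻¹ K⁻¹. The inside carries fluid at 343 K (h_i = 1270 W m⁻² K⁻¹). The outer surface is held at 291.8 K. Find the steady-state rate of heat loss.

Series thermal resistances, inner to outer:
  R_conv,in = 1/(4πr²h) = 1/(4π·0.865²·1270) = 8.374×10^-5 K/W
  R_copper = (1/0.865 − 1/0.901)/(4πk) = 0.04619/(4π·379) = 9.699×10^-6 K/W
  R_cellular glass = (1/0.901 − 1/1.24)/(4πk) = 0.3034/(4π·0.0653) = 0.3698 K/W
ΣR = 8.374×10^-5 + 9.699×10^-6 + 0.3698 = 0.3699 K/W
Q = ΔT/ΣR = (343 K − 291.8 K)/0.3699 = 138 W

Q = 138 W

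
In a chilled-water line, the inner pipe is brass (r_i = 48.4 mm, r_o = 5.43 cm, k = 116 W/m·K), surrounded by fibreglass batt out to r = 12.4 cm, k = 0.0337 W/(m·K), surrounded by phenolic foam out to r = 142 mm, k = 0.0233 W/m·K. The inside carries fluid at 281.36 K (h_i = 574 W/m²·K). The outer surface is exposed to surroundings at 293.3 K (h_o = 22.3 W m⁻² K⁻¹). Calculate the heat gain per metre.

Series thermal resistances, inner to outer:
  R'_conv,in = 1/(2πr h) = 1/(2π·0.0484·574) = 0.005729 m·K/W
  R'_brass = ln(0.0543/0.0484)/(2πk) = 0.1150/(2π·116) = 1.578×10^-4 m·K/W
  R'_fibreglass batt = ln(0.124/0.0543)/(2πk) = 0.8258/(2π·0.0337) = 3.900 m·K/W
  R'_phenolic foam = ln(0.142/0.124)/(2πk) = 0.1355/(2π·0.0233) = 0.9259 m·K/W
  R'_conv,out = 1/(2πr h) = 1/(2π·0.142·22.3) = 0.05026 m·K/W
ΣR = 0.005729 + 1.578×10^-4 + 3.900 + 0.9259 + 0.05026 = 4.882 m·K/W
Q' = ΔT/ΣR = (281.36 K − 293.3 K)/4.882 = -2.45 W/m
(Negative Q' ⇒ heat flows inward; heat gain = 2.45 W/m.)

Q' = 2.45 W/m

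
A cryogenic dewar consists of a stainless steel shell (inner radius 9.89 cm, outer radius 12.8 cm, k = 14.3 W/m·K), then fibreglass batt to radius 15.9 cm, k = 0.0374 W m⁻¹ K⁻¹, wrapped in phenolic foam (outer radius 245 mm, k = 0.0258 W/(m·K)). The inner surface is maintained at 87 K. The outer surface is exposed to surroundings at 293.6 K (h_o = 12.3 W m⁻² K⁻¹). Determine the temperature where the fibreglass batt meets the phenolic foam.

T = 153 K

Resistance network (inner→outer):
  R_stainless steel = (1/0.0989 − 1/0.128)/(4πk) = 2.299/(4π·14.3) = 0.01279 K/W
  R_fibreglass batt = (1/0.128 − 1/0.159)/(4πk) = 1.523/(4π·0.0374) = 3.241 K/W
  R_phenolic foam = (1/0.159 − 1/0.245)/(4πk) = 2.208/(4π·0.0258) = 6.809 K/W
  R_conv,out = 1/(4πr²h) = 1/(4π·0.245²·12.3) = 0.1078 K/W
ΣR = 0.01279 + 3.241 + 6.809 + 0.1078 = 10.17 K/W
Q = ΔT/ΣR = (87 K − 293.6 K)/10.17 = -20.31 W
From the inner boundary to the fibreglass batt/phenolic foam interface, ΣR_partial = 3.254 K/W.
T_interface = T_in − Q·ΣR_partial = 87 K − (-20.31)(3.254) = 153 K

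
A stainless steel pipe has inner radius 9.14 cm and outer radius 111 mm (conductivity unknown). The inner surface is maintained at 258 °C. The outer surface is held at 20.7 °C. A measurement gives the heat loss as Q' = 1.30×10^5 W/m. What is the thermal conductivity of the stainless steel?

k = 16.9 W/m·K

ΣR = ΔT/Q' = |258 − 20.7|/1.30×10^5 = 0.001825 m·K/W
ln(r₂/r₁)/(2πk) = 0.001825 ⇒ k = 0.1943/(2π·0.001825) = 16.9 W/m·K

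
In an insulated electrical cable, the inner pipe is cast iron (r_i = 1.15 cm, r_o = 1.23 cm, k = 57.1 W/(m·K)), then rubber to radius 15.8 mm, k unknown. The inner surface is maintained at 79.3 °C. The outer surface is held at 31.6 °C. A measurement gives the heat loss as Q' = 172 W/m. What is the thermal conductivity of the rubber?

k = 0.144 W/m·K

ΣR = ΔT/Q' = |79.3 − 31.6|/172 = 0.2773 m·K/W
Known resistances:
  R'_cast iron = ln(0.0123/0.0115)/(2πk) = 0.06725/(2π·57.1) = 1.875×10^-4 m·K/W
R_rubber = ΣR − ΣR_known = 0.2773 − 1.875×10^-4 = 0.2771 m·K/W
ln(r₂/r₁)/(2πk) = 0.2771 ⇒ k = 0.2504/(2π·0.2771) = 0.144 W/m·K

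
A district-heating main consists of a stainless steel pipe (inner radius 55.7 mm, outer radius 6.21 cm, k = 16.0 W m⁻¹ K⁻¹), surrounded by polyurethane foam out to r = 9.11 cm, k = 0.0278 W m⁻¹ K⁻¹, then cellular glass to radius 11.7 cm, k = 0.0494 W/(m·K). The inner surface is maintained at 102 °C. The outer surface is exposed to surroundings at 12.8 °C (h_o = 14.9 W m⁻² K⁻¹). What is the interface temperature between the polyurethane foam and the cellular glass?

Series thermal resistances, inner to outer:
  R'_stainless steel = ln(0.0621/0.0557)/(2πk) = 0.1088/(2π·16.0) = 0.001082 m·K/W
  R'_polyurethane foam = ln(0.0911/0.0621)/(2πk) = 0.3832/(2π·0.0278) = 2.194 m·K/W
  R'_cellular glass = ln(0.117/0.0911)/(2πk) = 0.2502/(2π·0.0494) = 0.8061 m·K/W
  R'_conv,out = 1/(2πr h) = 1/(2π·0.117·14.9) = 0.09130 m·K/W
ΣR = 0.001082 + 2.194 + 0.8061 + 0.09130 = 3.092 m·K/W
Q' = ΔT/ΣR = (102 °C − 12.8 °C)/3.092 = 28.85 W/m
From the inner boundary to the polyurethane foam/cellular glass interface, ΣR_partial = 2.195 m·K/W.
T_interface = T_in − Q'·ΣR_partial = 102 °C − (28.85)(2.195) = 38.7 °C

T = 38.7 °C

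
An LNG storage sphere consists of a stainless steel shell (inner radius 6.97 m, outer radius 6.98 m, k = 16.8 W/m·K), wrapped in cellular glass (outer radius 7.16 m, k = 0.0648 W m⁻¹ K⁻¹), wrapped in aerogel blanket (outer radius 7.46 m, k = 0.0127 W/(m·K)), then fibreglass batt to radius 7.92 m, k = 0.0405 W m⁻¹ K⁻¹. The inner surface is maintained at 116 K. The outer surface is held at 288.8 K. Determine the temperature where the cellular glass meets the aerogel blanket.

T = 130 K

Series thermal resistances, inner to outer:
  R_stainless steel = (1/6.97 − 1/6.98)/(4πk) = 2.055×10^-4/(4π·16.8) = 9.736×10^-7 K/W
  R_cellular glass = (1/6.98 − 1/7.16)/(4πk) = 0.003602/(4π·0.0648) = 0.004423 K/W
  R_aerogel blanket = (1/7.16 − 1/7.46)/(4πk) = 0.005617/(4π·0.0127) = 0.03519 K/W
  R_fibreglass batt = (1/7.46 − 1/7.92)/(4πk) = 0.007786/(4π·0.0405) = 0.01530 K/W
ΣR = 9.736×10^-7 + 0.004423 + 0.03519 + 0.01530 = 0.05491 K/W
Q = ΔT/ΣR = (116 K − 288.8 K)/0.05491 = -3147 W
From the inner boundary to the cellular glass/aerogel blanket interface, ΣR_partial = 0.004424 K/W.
T_interface = T_in − Q·ΣR_partial = 116 K − (-3147)(0.004424) = 130 K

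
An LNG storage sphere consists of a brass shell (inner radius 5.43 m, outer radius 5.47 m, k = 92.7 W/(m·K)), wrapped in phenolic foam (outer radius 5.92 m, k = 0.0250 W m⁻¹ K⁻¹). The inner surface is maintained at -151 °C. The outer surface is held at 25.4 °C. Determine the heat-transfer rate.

Treat each layer as a resistance in series:
  R_brass = (1/5.43 − 1/5.47)/(4πk) = 0.001347/(4π·92.7) = 1.156×10^-6 K/W
  R_phenolic foam = (1/5.47 − 1/5.92)/(4πk) = 0.01390/(4π·0.0250) = 0.04423 K/W
ΣR = 1.156×10^-6 + 0.04423 = 0.04423 K/W
Q = ΔT/ΣR = (-151 °C − 25.4 °C)/0.04423 = -3990 W
(Negative Q ⇒ heat flows inward; heat gain = 3990 W.)

Q = 3990 W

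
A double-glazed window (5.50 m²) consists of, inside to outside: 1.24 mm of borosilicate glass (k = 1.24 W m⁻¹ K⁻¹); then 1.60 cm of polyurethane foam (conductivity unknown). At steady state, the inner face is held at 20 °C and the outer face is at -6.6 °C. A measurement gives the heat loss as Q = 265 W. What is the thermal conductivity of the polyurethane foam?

k = 0.0290 W/m·K

ΣR = ΔT/Q = |20 − -6.6|/265 = 0.1004 K/W
Known resistances:
  R_borosilicate glass = L/(kA) = 0.00124/(1.24·5.50) = 1.818×10^-4 K/W
R_polyurethane foam = ΣR − ΣR_known = 0.1004 − 1.818×10^-4 = 0.1002 K/W
L/(kA) = 0.1002 ⇒ k = 0.0160/(0.1002·5.50) = 0.0290 W/m·K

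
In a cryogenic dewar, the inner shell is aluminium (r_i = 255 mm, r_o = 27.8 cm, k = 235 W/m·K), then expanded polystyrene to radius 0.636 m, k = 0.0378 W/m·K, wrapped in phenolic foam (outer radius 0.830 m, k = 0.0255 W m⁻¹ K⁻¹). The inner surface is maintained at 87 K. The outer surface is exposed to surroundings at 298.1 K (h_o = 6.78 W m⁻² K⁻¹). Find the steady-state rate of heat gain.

Q = 38.9 W

Series thermal resistances, inner to outer:
  R_aluminium = (1/0.255 − 1/0.278)/(4πk) = 0.3244/(4π·235) = 1.099×10^-4 K/W
  R_expanded polystyrene = (1/0.278 − 1/0.636)/(4πk) = 2.025/(4π·0.0378) = 4.263 K/W
  R_phenolic foam = (1/0.636 − 1/0.830)/(4πk) = 0.3675/(4π·0.0255) = 1.147 K/W
  R_conv,out = 1/(4πr²h) = 1/(4π·0.830²·6.78) = 0.01704 K/W
ΣR = 1.099×10^-4 + 4.263 + 1.147 + 0.01704 = 5.427 K/W
Q = ΔT/ΣR = (87 K − 298.1 K)/5.427 = -38.9 W
(Negative Q ⇒ heat flows inward; heat gain = 38.9 W.)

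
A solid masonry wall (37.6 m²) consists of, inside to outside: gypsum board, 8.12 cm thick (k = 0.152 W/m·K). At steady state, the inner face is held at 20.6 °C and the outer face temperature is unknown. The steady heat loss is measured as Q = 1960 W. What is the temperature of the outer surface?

T_out = -7.25 °C

Sum the resistances:
  R_gypsum board = L/(kA) = 0.0812/(0.152·37.6) = 0.01421 K/W
ΣR = 0.01421 K/W
ΔT = Q·ΣR = 1960 × 0.01421 = 27.85 K
Heat flows outward, so T_out = T_in − ΔT = 20.6 − 27.85 = -7.25 °C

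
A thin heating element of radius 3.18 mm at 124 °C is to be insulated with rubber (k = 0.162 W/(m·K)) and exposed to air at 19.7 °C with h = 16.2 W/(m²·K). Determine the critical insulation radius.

r_cr = 1.00 cm

For a cylinder, r_cr = k_ins/h = 0.162/16.2 = 0.0100 m = 1.00 cm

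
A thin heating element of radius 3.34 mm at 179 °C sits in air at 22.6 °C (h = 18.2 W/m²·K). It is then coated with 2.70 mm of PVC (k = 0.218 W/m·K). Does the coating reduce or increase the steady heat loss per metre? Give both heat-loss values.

increases: 59.7 → 83.2 W/m

Critical radius for a cylinder: r_cr = k/h = 0.0120 m = 1.20 cm.
Outer radius after coating: r₂ = 0.00334 + 0.00270 = 0.00604 m.
Since r₁ < r_cr and r₂ ≤ r_cr, the coating moves toward the maximum at r_cr — heat loss rises.
Bare: R = 1/(2πr₁h) = 2.618 m·K/W; Q = 156.4/2.618 = 59.7 W/m.
Coated: R = R_cond + R_conv = 1.880 m·K/W; Q = 156.4/1.880 = 83.2 W/m.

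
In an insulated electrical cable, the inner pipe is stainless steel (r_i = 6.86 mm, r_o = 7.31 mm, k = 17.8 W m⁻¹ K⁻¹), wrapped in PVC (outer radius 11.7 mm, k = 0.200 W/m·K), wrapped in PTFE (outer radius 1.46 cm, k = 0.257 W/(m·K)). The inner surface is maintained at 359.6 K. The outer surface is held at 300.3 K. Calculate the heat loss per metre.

Treat each layer as a resistance in series:
  R'_stainless steel = ln(0.00731/0.00686)/(2πk) = 0.06354/(2π·17.8) = 5.681×10^-4 m·K/W
  R'_PVC = ln(0.0117/0.00731)/(2πk) = 0.4703/(2π·0.200) = 0.3743 m·K/W
  R'_PTFE = ln(0.0146/0.0117)/(2πk) = 0.2214/(2π·0.257) = 0.1371 m·K/W
ΣR = 5.681×10^-4 + 0.3743 + 0.1371 = 0.5120 m·K/W
Q' = ΔT/ΣR = (359.6 K − 300.3 K)/0.5120 = 116 W/m

Q' = 116 W/m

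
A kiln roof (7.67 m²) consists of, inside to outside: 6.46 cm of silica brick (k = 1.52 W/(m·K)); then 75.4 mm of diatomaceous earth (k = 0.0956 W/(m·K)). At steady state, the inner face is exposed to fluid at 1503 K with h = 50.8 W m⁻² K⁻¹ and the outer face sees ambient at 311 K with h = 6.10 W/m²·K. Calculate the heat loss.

Q = 9.01 kW

Resistance network (inner→outer):
  R_conv,in = 1/(hA) = 1/(50.8·7.67) = 0.002566 K/W
  R_silica brick = L/(kA) = 0.0646/(1.52·7.67) = 0.005541 K/W
  R_diatomaceous earth = L/(kA) = 0.0754/(0.0956·7.67) = 0.1028 K/W
  R_conv,out = 1/(hA) = 1/(6.10·7.67) = 0.02137 K/W
ΣR = 0.002566 + 0.005541 + 0.1028 + 0.02137 = 0.1323 K/W
Q = ΔT/ΣR = (1503 K − 311 K)/0.1323 = 9010 W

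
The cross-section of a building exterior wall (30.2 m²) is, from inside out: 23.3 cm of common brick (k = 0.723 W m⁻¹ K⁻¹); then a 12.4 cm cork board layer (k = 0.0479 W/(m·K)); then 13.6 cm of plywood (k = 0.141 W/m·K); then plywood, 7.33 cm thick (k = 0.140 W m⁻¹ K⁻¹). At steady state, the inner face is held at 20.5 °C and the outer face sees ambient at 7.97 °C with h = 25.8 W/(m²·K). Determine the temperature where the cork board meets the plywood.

Resistance network (inner→outer):
  R_common brick = L/(kA) = 0.233/(0.723·30.2) = 0.01067 K/W
  R_cork board = L/(kA) = 0.124/(0.0479·30.2) = 0.08572 K/W
  R_plywood = L/(kA) = 0.136/(0.141·30.2) = 0.03194 K/W
  R_plywood = L/(kA) = 0.0733/(0.140·30.2) = 0.01734 K/W
  R_conv,out = 1/(hA) = 1/(25.8·30.2) = 0.001283 K/W
ΣR = 0.01067 + 0.08572 + 0.03194 + 0.01734 + 0.001283 = 0.1470 K/W
Q = ΔT/ΣR = (20.5 °C − 7.97 °C)/0.1470 = 85.24 W
From the inner boundary to the cork board/plywood interface, ΣR_partial = 0.09639 K/W.
T_interface = T_in − Q·ΣR_partial = 20.5 °C − (85.24)(0.09639) = 12.3 °C

T = 12.3 °C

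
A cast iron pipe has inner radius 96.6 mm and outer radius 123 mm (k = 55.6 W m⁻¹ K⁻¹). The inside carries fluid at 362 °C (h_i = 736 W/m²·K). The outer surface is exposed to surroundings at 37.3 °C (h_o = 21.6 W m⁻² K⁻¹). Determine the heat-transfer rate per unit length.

Series thermal resistances, inner to outer:
  R'_conv,in = 1/(2πr h) = 1/(2π·0.0966·736) = 0.002239 m·K/W
  R'_cast iron = ln(0.123/0.0966)/(2πk) = 0.2416/(2π·55.6) = 6.916×10^-4 m·K/W
  R'_conv,out = 1/(2πr h) = 1/(2π·0.123·21.6) = 0.05990 m·K/W
ΣR = 0.002239 + 6.916×10^-4 + 0.05990 = 0.06283 m·K/W
Q' = ΔT/ΣR = (362 °C − 37.3 °C)/0.06283 = 5170 W/m

Q' = 5170 W/m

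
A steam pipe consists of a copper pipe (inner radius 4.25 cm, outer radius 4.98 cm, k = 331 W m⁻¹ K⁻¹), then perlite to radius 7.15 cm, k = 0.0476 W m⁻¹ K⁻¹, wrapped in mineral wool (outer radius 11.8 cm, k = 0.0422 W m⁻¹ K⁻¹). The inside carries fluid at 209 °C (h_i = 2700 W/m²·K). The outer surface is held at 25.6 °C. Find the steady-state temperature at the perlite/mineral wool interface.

T = 137 °C

Series thermal resistances, inner to outer:
  R'_conv,in = 1/(2πr h) = 1/(2π·0.0425·2700) = 0.001387 m·K/W
  R'_copper = ln(0.0498/0.0425)/(2πk) = 0.1585/(2π·331) = 7.622×10^-5 m·K/W
  R'_perlite = ln(0.0715/0.0498)/(2πk) = 0.3617/(2π·0.0476) = 1.209 m·K/W
  R'_mineral wool = ln(0.118/0.0715)/(2πk) = 0.5010/(2π·0.0422) = 1.889 m·K/W
ΣR = 0.001387 + 7.622×10^-5 + 1.209 + 1.889 = 3.099 m·K/W
Q' = ΔT/ΣR = (209 °C − 25.6 °C)/3.099 = 59.18 W/m
From the inner boundary to the perlite/mineral wool interface, ΣR_partial = 1.210 m·K/W.
T_interface = T_in − Q'·ΣR_partial = 209 °C − (59.18)(1.210) = 137 °C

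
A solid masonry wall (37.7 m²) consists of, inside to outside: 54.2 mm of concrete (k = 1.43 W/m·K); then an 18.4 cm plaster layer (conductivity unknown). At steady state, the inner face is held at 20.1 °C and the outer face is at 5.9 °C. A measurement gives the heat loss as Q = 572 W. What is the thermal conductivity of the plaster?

k = 0.205 W/m·K

ΣR = ΔT/Q = |20.1 − 5.9|/572 = 0.02483 K/W
Known resistances:
  R_concrete = L/(kA) = 0.0542/(1.43·37.7) = 0.001005 K/W
R_plaster = ΣR − ΣR_known = 0.02483 − 0.001005 = 0.02383 K/W
L/(kA) = 0.02383 ⇒ k = 0.184/(0.02383·37.7) = 0.205 W/m·K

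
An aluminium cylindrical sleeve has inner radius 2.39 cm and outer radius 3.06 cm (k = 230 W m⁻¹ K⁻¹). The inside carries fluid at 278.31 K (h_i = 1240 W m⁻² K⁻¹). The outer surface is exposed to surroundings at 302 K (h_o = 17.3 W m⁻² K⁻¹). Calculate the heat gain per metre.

Treat each layer as a resistance in series:
  R'_conv,in = 1/(2πr h) = 1/(2π·0.0239·1240) = 0.005370 m·K/W
  R'_aluminium = ln(0.0306/0.0239)/(2πk) = 0.2471/(2π·230) = 1.710×10^-4 m·K/W
  R'_conv,out = 1/(2πr h) = 1/(2π·0.0306·17.3) = 0.3006 m·K/W
ΣR = 0.005370 + 1.710×10^-4 + 0.3006 = 0.3061 m·K/W
Q' = ΔT/ΣR = (278.31 K − 302 K)/0.3061 = -77.4 W/m
(Negative Q' ⇒ heat flows inward; heat gain = 77.4 W/m.)

Q' = 77.4 W/m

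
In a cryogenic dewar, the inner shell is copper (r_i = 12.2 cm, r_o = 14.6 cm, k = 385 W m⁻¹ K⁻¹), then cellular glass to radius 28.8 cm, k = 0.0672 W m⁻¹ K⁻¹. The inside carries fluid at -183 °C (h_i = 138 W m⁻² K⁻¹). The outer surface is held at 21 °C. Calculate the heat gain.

Q = 50.5 W

Series thermal resistances, inner to outer:
  R_conv,in = 1/(4πr²h) = 1/(4π·0.122²·138) = 0.03874 K/W
  R_copper = (1/0.122 − 1/0.146)/(4πk) = 1.347/(4π·385) = 2.785×10^-4 K/W
  R_cellular glass = (1/0.146 − 1/0.288)/(4πk) = 3.377/(4π·0.0672) = 3.999 K/W
ΣR = 0.03874 + 2.785×10^-4 + 3.999 = 4.038 K/W
Q = ΔT/ΣR = (-183 °C − 21 °C)/4.038 = -50.5 W
(Negative Q ⇒ heat flows inward; heat gain = 50.5 W.)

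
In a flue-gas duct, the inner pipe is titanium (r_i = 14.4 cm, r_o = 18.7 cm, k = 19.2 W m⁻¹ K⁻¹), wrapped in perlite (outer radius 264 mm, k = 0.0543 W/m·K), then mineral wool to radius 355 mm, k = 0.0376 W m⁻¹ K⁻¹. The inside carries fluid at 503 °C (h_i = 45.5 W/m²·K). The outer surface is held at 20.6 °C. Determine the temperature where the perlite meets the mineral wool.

Resistance network (inner→outer):
  R'_conv,in = 1/(2πr h) = 1/(2π·0.144·45.5) = 0.02429 m·K/W
  R'_titanium = ln(0.187/0.144)/(2πk) = 0.2613/(2π·19.2) = 0.002166 m·K/W
  R'_perlite = ln(0.264/0.187)/(2πk) = 0.3448/(2π·0.0543) = 1.011 m·K/W
  R'_mineral wool = ln(0.355/0.264)/(2πk) = 0.2962/(2π·0.0376) = 1.254 m·K/W
ΣR = 0.02429 + 0.002166 + 1.011 + 1.254 = 2.291 m·K/W
Q' = ΔT/ΣR = (503 °C − 20.6 °C)/2.291 = 210.6 W/m
From the inner boundary to the perlite/mineral wool interface, ΣR_partial = 1.037 m·K/W.
T_interface = T_in − Q'·ΣR_partial = 503 °C − (210.6)(1.037) = 285 °C

T = 285 °C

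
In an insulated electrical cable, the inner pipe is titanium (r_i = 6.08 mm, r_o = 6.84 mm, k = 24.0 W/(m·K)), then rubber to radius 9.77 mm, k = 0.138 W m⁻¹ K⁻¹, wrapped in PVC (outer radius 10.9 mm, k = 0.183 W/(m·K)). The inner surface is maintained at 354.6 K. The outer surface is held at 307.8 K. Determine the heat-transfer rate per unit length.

Series thermal resistances, inner to outer:
  R'_titanium = ln(0.00684/0.00608)/(2πk) = 0.1178/(2π·24.0) = 7.811×10^-4 m·K/W
  R'_rubber = ln(0.00977/0.00684)/(2πk) = 0.3565/(2π·0.138) = 0.4112 m·K/W
  R'_PVC = ln(0.0109/0.00977)/(2πk) = 0.1094/(2π·0.183) = 0.09519 m·K/W
ΣR = 7.811×10^-4 + 0.4112 + 0.09519 = 0.5072 m·K/W
Q' = ΔT/ΣR = (354.6 K − 307.8 K)/0.5072 = 92.3 W/m

Q' = 92.3 W/m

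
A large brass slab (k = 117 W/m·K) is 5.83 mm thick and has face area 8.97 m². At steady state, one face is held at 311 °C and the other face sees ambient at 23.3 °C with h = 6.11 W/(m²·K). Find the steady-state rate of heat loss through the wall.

Q = 15.8 kW

Series thermal resistances, inner to outer:
  R_brass = L/(kA) = 0.00583/(117·8.97) = 5.555×10^-6 K/W
  R_conv,out = 1/(hA) = 1/(6.11·8.97) = 0.01825 K/W
ΣR = 5.555×10^-6 + 0.01825 = 0.01826 K/W
Q = ΔT/ΣR = (311 °C − 23.3 °C)/0.01826 = 15800 W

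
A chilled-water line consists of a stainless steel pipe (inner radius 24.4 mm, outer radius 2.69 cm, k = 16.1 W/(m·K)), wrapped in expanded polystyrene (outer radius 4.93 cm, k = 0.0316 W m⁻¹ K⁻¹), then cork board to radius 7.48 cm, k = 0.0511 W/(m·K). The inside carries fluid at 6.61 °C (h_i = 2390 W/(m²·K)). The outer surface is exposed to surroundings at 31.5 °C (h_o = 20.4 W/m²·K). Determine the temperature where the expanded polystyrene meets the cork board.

T = 23.7 °C

Resistance network (inner→outer):
  R'_conv,in = 1/(2πr h) = 1/(2π·0.0244·2390) = 0.002729 m·K/W
  R'_stainless steel = ln(0.0269/0.0244)/(2πk) = 0.09754/(2π·16.1) = 9.643×10^-4 m·K/W
  R'_expanded polystyrene = ln(0.0493/0.0269)/(2πk) = 0.6058/(2π·0.0316) = 3.051 m·K/W
  R'_cork board = ln(0.0748/0.0493)/(2πk) = 0.4169/(2π·0.0511) = 1.298 m·K/W
  R'_conv,out = 1/(2πr h) = 1/(2π·0.0748·20.4) = 0.1043 m·K/W
ΣR = 0.002729 + 9.643×10^-4 + 3.051 + 1.298 + 0.1043 = 4.457 m·K/W
Q' = ΔT/ΣR = (6.61 °C − 31.5 °C)/4.457 = -5.584 W/m
From the inner boundary to the expanded polystyrene/cork board interface, ΣR_partial = 3.055 m·K/W.
T_interface = T_in − Q'·ΣR_partial = 6.61 °C − (-5.584)(3.055) = 23.7 °C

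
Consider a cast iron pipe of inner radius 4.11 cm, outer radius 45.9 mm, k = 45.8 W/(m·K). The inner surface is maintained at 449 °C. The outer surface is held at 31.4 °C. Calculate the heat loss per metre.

Q' = 2πk·ΔT/ln(r₂/r₁) = 2π × 45.8 × 417.6 / ln(0.0459/0.0411) = 1.09×10^6 W/m

Q' = 1.09×10^6 W/m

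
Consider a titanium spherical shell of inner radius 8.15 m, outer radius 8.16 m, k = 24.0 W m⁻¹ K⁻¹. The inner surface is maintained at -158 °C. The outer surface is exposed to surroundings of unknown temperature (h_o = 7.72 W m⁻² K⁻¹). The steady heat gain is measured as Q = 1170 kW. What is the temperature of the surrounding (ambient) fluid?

T_out = 23.7 °C

Series resistances:
  R_titanium = (1/8.15 − 1/8.16)/(4πk) = 1.504×10^-4/(4π·24.0) = 4.986×10^-7 K/W
  R_conv,out = 1/(4πr²h) = 1/(4π·8.16²·7.72) = 1.548×10^-4 K/W
ΣR = 1.553×10^-4 K/W
ΔT = Q·ΣR = 1.17×10^6 × 1.553×10^-4 = 181.7 K
Heat flows inward, so T_out = T_in + ΔT = -158 + 181.7 = 23.7 °C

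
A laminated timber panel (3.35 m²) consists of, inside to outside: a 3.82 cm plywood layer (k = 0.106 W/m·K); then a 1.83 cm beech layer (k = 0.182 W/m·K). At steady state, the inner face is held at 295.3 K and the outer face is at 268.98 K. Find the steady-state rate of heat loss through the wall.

Q = 191 W

Series thermal resistances, inner to outer:
  R_plywood = L/(kA) = 0.0382/(0.106·3.35) = 0.1076 K/W
  R_beech = L/(kA) = 0.0183/(0.182·3.35) = 0.03001 K/W
ΣR = 0.1076 + 0.03001 = 0.1376 K/W
Q = ΔT/ΣR = (295.3 K − 268.98 K)/0.1376 = 191 W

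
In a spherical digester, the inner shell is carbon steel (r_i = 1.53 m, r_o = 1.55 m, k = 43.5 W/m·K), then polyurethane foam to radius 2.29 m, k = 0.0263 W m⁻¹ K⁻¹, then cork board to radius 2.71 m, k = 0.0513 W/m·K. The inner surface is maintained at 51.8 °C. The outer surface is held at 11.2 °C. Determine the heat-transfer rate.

Q = 55.2 W

Series thermal resistances, inner to outer:
  R_carbon steel = (1/1.53 − 1/1.55)/(4πk) = 0.008433/(4π·43.5) = 1.543×10^-5 K/W
  R_polyurethane foam = (1/1.55 − 1/2.29)/(4πk) = 0.2085/(4π·0.0263) = 0.6308 K/W
  R_cork board = (1/2.29 − 1/2.71)/(4πk) = 0.06768/(4π·0.0513) = 0.1050 K/W
ΣR = 1.543×10^-5 + 0.6308 + 0.1050 = 0.7358 K/W
Q = ΔT/ΣR = (51.8 °C − 11.2 °C)/0.7358 = 55.2 W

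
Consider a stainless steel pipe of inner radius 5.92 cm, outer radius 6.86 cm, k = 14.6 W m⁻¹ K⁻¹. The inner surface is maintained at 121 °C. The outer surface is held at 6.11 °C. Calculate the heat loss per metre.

Q' = 71.5 kW/m

Q' = 2πk·ΔT/ln(r₂/r₁) = 2π × 14.6 × 114.89 / ln(0.0686/0.0592) = 71500 W/m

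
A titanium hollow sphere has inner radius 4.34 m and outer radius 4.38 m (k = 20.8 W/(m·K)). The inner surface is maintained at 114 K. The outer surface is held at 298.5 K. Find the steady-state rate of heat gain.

Q = 22900 kW

Q = 4πk·ΔT/(1/r₁ − 1/r₂) = 4π × 20.8 × 184.5 / (1/4.34 − 1/4.38) = 2.29×10^7 W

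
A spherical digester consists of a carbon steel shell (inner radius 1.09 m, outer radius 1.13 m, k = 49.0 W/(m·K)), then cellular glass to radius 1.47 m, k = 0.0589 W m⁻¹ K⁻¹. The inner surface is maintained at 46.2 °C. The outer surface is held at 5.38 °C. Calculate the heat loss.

Resistance network (inner→outer):
  R_carbon steel = (1/1.09 − 1/1.13)/(4πk) = 0.03248/(4π·49.0) = 5.274×10^-5 K/W
  R_cellular glass = (1/1.13 − 1/1.47)/(4πk) = 0.2047/(4π·0.0589) = 0.2765 K/W
ΣR = 5.274×10^-5 + 0.2765 = 0.2766 K/W
Q = ΔT/ΣR = (46.2 °C − 5.38 °C)/0.2766 = 148 W

Q = 148 W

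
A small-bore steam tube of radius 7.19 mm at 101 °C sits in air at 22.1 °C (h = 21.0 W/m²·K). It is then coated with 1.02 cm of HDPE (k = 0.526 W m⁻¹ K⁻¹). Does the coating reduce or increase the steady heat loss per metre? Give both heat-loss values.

increases: 74.9 → 112 W/m

Critical radius for a cylinder: r_cr = k/h = 0.0250 m = 2.50 cm.
Outer radius after coating: r₂ = 0.00719 + 0.0102 = 0.01739 m.
Since r₁ < r_cr and r₂ ≤ r_cr, the coating moves toward the maximum at r_cr — heat loss rises.
Bare: R = 1/(2πr₁h) = 1.054 m·K/W; Q = 78.9/1.054 = 74.9 W/m.
Coated: R = R_cond + R_conv = 0.7031 m·K/W; Q = 78.9/0.7031 = 112 W/m.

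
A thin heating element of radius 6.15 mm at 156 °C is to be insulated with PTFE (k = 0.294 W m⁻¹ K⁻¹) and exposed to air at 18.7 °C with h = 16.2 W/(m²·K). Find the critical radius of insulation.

For a cylinder, r_cr = k_ins/h = 0.294/16.2 = 0.0181 m = 1.81 cm

r_cr = 1.81 cm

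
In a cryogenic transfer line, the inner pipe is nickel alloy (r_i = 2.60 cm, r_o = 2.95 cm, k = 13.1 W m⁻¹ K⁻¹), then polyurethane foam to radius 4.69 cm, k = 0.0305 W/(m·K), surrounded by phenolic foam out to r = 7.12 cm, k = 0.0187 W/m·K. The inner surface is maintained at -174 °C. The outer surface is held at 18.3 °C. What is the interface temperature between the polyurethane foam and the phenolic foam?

T = -96.1 °C

Series thermal resistances, inner to outer:
  R'_nickel alloy = ln(0.0295/0.0260)/(2πk) = 0.1263/(2π·13.1) = 0.001534 m·K/W
  R'_polyurethane foam = ln(0.0469/0.0295)/(2πk) = 0.4636/(2π·0.0305) = 2.419 m·K/W
  R'_phenolic foam = ln(0.0712/0.0469)/(2πk) = 0.4175/(2π·0.0187) = 3.553 m·K/W
ΣR = 0.001534 + 2.419 + 3.553 = 5.974 m·K/W
Q' = ΔT/ΣR = (-174 °C − 18.3 °C)/5.974 = -32.19 W/m
From the inner boundary to the polyurethane foam/phenolic foam interface, ΣR_partial = 2.421 m·K/W.
T_interface = T_in − Q'·ΣR_partial = -174 °C − (-32.19)(2.421) = -96.1 °C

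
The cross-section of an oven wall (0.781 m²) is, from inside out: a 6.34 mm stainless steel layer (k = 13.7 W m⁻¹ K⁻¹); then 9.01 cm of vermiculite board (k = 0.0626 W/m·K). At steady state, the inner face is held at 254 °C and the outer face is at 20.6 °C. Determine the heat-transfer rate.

Q = 127 W

Treat each layer as a resistance in series:
  R_stainless steel = L/(kA) = 0.00634/(13.7·0.781) = 5.925×10^-4 K/W
  R_vermiculite board = L/(kA) = 0.0901/(0.0626·0.781) = 1.843 K/W
ΣR = 5.925×10^-4 + 1.843 = 1.844 K/W
Q = ΔT/ΣR = (254 °C − 20.6 °C)/1.844 = 127 W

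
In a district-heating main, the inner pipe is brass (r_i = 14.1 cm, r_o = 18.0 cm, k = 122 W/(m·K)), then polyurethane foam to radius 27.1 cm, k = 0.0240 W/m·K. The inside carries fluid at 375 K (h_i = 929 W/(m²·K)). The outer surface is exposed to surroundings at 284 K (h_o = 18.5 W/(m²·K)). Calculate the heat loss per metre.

Q' = 33.1 W/m

Resistance network (inner→outer):
  R'_conv,in = 1/(2πr h) = 1/(2π·0.141·929) = 0.001215 m·K/W
  R'_brass = ln(0.180/0.141)/(2πk) = 0.2442/(2π·122) = 3.186×10^-4 m·K/W
  R'_polyurethane foam = ln(0.271/0.180)/(2πk) = 0.4092/(2π·0.0240) = 2.713 m·K/W
  R'_conv,out = 1/(2πr h) = 1/(2π·0.271·18.5) = 0.03175 m·K/W
ΣR = 0.001215 + 3.186×10^-4 + 2.713 + 0.03175 = 2.746 m·K/W
Q' = ΔT/ΣR = (375 K − 284 K)/2.746 = 33.1 W/m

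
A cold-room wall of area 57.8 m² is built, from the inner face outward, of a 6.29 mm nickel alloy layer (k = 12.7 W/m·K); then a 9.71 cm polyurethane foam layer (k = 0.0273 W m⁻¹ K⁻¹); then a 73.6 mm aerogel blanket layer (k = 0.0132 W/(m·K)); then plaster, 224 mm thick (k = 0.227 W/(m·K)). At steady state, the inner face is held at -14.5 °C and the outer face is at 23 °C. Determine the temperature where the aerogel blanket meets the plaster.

Series thermal resistances, inner to outer:
  R_nickel alloy = L/(kA) = 0.00629/(12.7·57.8) = 8.569×10^-6 K/W
  R_polyurethane foam = L/(kA) = 0.0971/(0.0273·57.8) = 0.06154 K/W
  R_aerogel blanket = L/(kA) = 0.0736/(0.0132·57.8) = 0.09647 K/W
  R_plaster = L/(kA) = 0.224/(0.227·57.8) = 0.01707 K/W
ΣR = 8.569×10^-6 + 0.06154 + 0.09647 + 0.01707 = 0.1751 K/W
Q = ΔT/ΣR = (-14.5 °C − 23 °C)/0.1751 = -214.2 W
From the inner boundary to the aerogel blanket/plaster interface, ΣR_partial = 0.1580 K/W.
T_interface = T_in − Q·ΣR_partial = -14.5 °C − (-214.2)(0.1580) = 19.3 °C

T = 19.3 °C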